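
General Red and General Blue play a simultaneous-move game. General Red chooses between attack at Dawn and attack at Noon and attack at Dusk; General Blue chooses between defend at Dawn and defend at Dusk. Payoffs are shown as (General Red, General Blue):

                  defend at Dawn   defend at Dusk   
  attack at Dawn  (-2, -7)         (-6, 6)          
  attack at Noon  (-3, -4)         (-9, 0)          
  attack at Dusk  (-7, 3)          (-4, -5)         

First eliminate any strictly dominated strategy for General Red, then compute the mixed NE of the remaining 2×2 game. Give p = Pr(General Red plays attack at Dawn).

General Red's strategy attack at Noon is strictly dominated by attack at Dawn: -2 > -3 and -6 > -9. Eliminate attack at Noon.
General Blue's indifference between defend at Dawn and defend at Dusk determines General Red's mixing probability p:
  General Blue's expected payoff from defend at Dawn: p·(-7) + (1−p)·3 = -10p + 3
  General Blue's expected payoff from defend at Dusk: p·6 + (1−p)·(-5) = 11p - 5
  -10p + 3 = 11p - 5  ⇒  -21p = -8  ⇒  p = 8/21.

p = 8/21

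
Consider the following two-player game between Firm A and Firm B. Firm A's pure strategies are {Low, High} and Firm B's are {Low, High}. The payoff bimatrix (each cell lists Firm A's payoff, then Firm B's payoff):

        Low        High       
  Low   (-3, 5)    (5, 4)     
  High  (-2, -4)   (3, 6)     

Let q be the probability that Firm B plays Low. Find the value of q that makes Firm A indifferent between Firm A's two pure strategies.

In a mixed equilibrium Firm A is indifferent between Low and High; this condition fixes q.
  Firm A's payoff from Low: q·(-3) + (1−q)·5 = -8q + 5
  Firm A's payoff from High: q·(-2) + (1−q)·3 = -5q + 3
  -8q + 5 = -5q + 3  ⇒  -3q = -2  ⇒  q = 2/3.

q = 2/3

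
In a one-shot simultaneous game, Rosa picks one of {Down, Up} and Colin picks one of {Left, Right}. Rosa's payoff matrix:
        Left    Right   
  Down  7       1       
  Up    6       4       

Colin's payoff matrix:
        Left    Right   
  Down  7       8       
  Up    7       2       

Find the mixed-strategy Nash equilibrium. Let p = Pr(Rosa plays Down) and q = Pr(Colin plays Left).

p = 5/6, q = 3/4

Rosa's mix must leave Colin indifferent between Left and Right.
  Colin's expected payoff from Left: p·7 + (1−p)·7 = 7
  Colin's expected payoff from Right: p·8 + (1−p)·2 = 6p + 2
  7 = 6p + 2  ⇒  -6p = -5  ⇒  p = 5/6.
Rosa's indifference between Down and Up determines Colin's mixing probability q:
  Rosa's expected payoff from Down: q·7 + (1−q)·1 = 6q + 1
  Rosa's expected payoff from Up: q·6 + (1−q)·4 = 2q + 4
  6q + 1 = 2q + 4  ⇒  4q = 3  ⇒  q = 3/4.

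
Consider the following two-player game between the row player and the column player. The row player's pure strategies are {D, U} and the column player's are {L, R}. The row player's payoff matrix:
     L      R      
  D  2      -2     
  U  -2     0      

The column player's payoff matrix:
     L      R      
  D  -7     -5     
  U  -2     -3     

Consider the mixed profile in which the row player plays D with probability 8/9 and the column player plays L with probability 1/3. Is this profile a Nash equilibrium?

No

Given the row player's mix p = 8/9, the column player's payoff from L is -58/9 but from R is -43/9. The column player strictly prefers R, so the column player would not mix.
So the proposed profile is not a Nash equilibrium.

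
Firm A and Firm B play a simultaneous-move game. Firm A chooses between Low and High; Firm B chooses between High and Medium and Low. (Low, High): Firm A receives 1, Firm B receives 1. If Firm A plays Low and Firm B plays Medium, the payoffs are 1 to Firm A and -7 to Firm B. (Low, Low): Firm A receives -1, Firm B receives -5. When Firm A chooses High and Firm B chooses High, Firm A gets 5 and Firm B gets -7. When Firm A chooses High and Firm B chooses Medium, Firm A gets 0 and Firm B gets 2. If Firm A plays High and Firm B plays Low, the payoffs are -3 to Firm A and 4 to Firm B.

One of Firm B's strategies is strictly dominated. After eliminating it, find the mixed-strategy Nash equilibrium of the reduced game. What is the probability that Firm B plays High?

Firm B's strategy Medium is strictly dominated by Low: -5 > -7 and 4 > 2. Eliminate Medium.
Set Firm A's expected payoff from Low equal to that from High:
  Firm A's payoff to Low: q·1 + (1−q)·(-1) = 2q - 1
  Firm A's payoff to High: q·5 + (1−q)·(-3) = 8q - 3
  2q - 1 = 8q - 3  ⇒  -6q = -2  ⇒  q = 1/3.

q = 1/3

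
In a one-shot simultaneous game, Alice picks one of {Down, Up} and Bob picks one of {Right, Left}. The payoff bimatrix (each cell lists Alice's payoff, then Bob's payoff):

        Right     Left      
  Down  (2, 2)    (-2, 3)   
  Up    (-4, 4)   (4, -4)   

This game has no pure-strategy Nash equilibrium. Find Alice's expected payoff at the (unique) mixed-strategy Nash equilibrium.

For Alice to be willing to mix, Alice must be indifferent between Down and Up, which pins down Bob's mix.
  Alice's payoff from Down: q·2 + (1−q)·(-2) = 4q - 2
  Alice's payoff from Up: q·(-4) + (1−q)·4 = -8q + 4
  4q - 2 = -8q + 4  ⇒  12q = 6  ⇒  q = 1/2.
At equilibrium Alice is indifferent across rows, so Alice's payoff equals the payoff from Down: (1/2)·2 + (1/2)·(-2) = 0.

0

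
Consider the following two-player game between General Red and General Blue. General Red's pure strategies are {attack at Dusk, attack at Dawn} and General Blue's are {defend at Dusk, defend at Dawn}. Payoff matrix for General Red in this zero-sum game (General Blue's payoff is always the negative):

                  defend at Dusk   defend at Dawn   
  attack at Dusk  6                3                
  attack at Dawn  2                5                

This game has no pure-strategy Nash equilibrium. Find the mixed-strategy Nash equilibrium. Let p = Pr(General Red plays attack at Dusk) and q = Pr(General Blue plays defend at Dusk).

Set General Blue's expected payoff from defend at Dusk equal to that from defend at Dawn:
  General Blue's payoff to defend at Dusk: p·(-6) + (1−p)·(-2) = -4p - 2
  General Blue's payoff to defend at Dawn: p·(-3) + (1−p)·(-5) = 2p - 5
  -4p - 2 = 2p - 5  ⇒  -6p = -3  ⇒  p = 1/2.
For General Red to be willing to mix, General Red must be indifferent between attack at Dusk and attack at Dawn, which pins down General Blue's mix.
  General Red's payoff from attack at Dusk: q·6 + (1−q)·3 = 3q + 3
  General Red's payoff from attack at Dawn: q·2 + (1−q)·5 = -3q + 5
  3q + 3 = -3q + 5  ⇒  6q = 2  ⇒  q = 1/3.

p = 1/2, q = 1/3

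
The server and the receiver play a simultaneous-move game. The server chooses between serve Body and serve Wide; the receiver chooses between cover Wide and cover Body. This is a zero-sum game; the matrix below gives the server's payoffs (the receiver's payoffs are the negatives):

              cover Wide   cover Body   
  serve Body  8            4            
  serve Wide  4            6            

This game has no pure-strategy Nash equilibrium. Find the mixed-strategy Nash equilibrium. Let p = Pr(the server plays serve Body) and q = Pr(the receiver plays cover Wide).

p = 1/3, q = 1/3

In a mixed equilibrium the receiver is indifferent between cover Wide and cover Body; this condition fixes p.
  the receiver's payoff to cover Wide: p·(-8) + (1−p)·(-4) = -4p - 4
  the receiver's payoff to cover Body: p·(-4) + (1−p)·(-6) = 2p - 6
  -4p - 4 = 2p - 6  ⇒  -6p = -2  ⇒  p = 1/3.
In a mixed equilibrium the server is indifferent between serve Body and serve Wide; this condition fixes q.
  the server's payoff to serve Body: q·8 + (1−q)·4 = 4q + 4
  the server's payoff to serve Wide: q·4 + (1−q)·6 = -2q + 6
  4q + 4 = -2q + 6  ⇒  6q = 2  ⇒  q = 1/3.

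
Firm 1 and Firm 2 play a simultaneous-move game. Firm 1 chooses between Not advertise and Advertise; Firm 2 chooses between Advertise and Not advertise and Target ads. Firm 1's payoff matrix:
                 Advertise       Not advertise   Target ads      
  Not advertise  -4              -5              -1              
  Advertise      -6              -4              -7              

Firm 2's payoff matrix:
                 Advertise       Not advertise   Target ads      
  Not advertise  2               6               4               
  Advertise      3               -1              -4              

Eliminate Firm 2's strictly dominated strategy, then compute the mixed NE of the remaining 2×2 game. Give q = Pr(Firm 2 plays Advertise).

q = 1/3

Firm 2's strategy Target ads is strictly dominated by Not advertise: 6 > 4 and -1 > -4. Eliminate Target ads.
Firm 1's indifference between Not advertise and Advertise determines Firm 2's mixing probability q:
  Firm 1's expected payoff from Not advertise: q·(-4) + (1−q)·(-5) = q - 5
  Firm 1's expected payoff from Advertise: q·(-6) + (1−q)·(-4) = -2q - 4
  q - 5 = -2q - 4  ⇒  3q = 1  ⇒  q = 1/3.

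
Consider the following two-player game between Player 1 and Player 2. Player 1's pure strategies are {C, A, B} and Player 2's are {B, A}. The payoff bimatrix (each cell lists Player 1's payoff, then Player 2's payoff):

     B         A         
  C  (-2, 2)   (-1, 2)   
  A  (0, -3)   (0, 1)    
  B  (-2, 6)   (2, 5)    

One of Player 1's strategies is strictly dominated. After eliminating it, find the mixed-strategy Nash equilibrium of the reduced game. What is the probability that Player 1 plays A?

Player 1's strategy C is strictly dominated by A: 0 > -2 and 0 > -1. Eliminate C.
Player 2's indifference between B and A determines Player 1's mixing probability p:
  Player 2's expected payoff from B: p·(-3) + (1−p)·6 = -9p + 6
  Player 2's expected payoff from A: p·1 + (1−p)·5 = -4p + 5
  -9p + 6 = -4p + 5  ⇒  -5p = -1  ⇒  p = 1/5.

p = 1/5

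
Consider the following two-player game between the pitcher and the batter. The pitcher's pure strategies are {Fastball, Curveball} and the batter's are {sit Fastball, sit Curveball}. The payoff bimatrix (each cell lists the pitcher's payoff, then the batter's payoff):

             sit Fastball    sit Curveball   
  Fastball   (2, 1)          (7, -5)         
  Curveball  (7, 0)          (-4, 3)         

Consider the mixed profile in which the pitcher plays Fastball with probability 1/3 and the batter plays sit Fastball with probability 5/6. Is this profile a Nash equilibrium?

No

Given the batter's mix q = 5/6, the pitcher's payoff from Fastball is 17/6 but from Curveball is 31/6. The pitcher strictly prefers Curveball, so the pitcher would not mix.
So the proposed profile is not a Nash equilibrium.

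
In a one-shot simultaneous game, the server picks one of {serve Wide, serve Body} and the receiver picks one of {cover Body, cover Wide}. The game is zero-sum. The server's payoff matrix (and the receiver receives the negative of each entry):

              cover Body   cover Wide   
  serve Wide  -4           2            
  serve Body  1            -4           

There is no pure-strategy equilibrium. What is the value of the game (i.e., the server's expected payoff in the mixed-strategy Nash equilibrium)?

For the server to be willing to mix, the server must be indifferent between serve Wide and serve Body, which pins down the receiver's mix.
  the server's payoff to serve Wide: q·(-4) + (1−q)·2 = -6q + 2
  the server's payoff to serve Body: q·1 + (1−q)·(-4) = 5q - 4
  -6q + 2 = 5q - 4  ⇒  -11q = -6  ⇒  q = 6/11.
The value is the server's expected payoff against this mix (using serve Wide): (6/11)·(-4) + (5/11)·2 = -14/11.

v = -14/11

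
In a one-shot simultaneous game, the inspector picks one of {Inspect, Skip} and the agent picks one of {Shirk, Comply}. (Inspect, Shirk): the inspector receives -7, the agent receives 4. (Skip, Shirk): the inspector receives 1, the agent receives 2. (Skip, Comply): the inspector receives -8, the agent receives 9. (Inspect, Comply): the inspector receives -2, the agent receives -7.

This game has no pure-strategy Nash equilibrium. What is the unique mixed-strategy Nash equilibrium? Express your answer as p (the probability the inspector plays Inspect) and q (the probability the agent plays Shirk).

p = 7/18, q = 3/7

The agent's indifference between Shirk and Comply determines the inspector's mixing probability p:
  the agent's payoff from Shirk: p·4 + (1−p)·2 = 2p + 2
  the agent's payoff from Comply: p·(-7) + (1−p)·9 = -16p + 9
  2p + 2 = -16p + 9  ⇒  18p = 7  ⇒  p = 7/18.
Set the inspector's expected payoff from Inspect equal to that from Skip:
  the inspector's payoff from Inspect: q·(-7) + (1−q)·(-2) = -5q - 2
  the inspector's payoff from Skip: q·1 + (1−q)·(-8) = 9q - 8
  -5q - 2 = 9q - 8  ⇒  -14q = -6  ⇒  q = 3/7.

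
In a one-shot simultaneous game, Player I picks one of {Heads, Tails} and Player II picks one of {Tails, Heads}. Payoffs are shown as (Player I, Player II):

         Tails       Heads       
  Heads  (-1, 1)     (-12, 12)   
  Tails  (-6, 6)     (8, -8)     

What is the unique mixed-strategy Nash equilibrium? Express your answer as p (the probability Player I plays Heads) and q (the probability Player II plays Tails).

p = 14/25, q = 4/5

In a mixed equilibrium Player II is indifferent between Tails and Heads; this condition fixes p.
  Player II's payoff to Tails: p·1 + (1−p)·6 = -5p + 6
  Player II's payoff to Heads: p·12 + (1−p)·(-8) = 20p - 8
  -5p + 6 = 20p - 8  ⇒  -25p = -14  ⇒  p = 14/25.
For Player I to be willing to mix, Player I must be indifferent between Heads and Tails, which pins down Player II's mix.
  Player I's payoff from Heads: q·(-1) + (1−q)·(-12) = 11q - 12
  Player I's payoff from Tails: q·(-6) + (1−q)·8 = -14q + 8
  11q - 12 = -14q + 8  ⇒  25q = 20  ⇒  q = 4/5.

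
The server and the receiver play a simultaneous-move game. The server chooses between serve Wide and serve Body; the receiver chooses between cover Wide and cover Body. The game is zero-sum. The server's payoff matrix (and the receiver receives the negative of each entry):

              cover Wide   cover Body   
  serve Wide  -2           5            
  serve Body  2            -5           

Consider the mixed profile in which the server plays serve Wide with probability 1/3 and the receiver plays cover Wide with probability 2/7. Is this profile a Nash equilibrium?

No

Given the server's mix p = 1/3, the receiver's payoff from cover Wide is -2/3 but from cover Body is 5/3. The receiver strictly prefers cover Body, so the receiver would not mix.
So the proposed profile is not a Nash equilibrium.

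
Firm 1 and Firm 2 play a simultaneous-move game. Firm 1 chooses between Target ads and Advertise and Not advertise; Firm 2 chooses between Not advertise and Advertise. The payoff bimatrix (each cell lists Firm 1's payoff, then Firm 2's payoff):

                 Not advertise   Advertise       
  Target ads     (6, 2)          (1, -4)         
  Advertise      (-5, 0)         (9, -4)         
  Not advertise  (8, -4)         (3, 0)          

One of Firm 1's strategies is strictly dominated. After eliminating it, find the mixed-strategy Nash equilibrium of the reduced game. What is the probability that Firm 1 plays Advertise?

p = 1/2

Firm 1's strategy Target ads is strictly dominated by Not advertise: 8 > 6 and 3 > 1. Eliminate Target ads.
Firm 1's mix must leave Firm 2 indifferent between Not advertise and Advertise.
  Firm 2's payoff to Not advertise: p·0 + (1−p)·(-4) = 4p - 4
  Firm 2's payoff to Advertise: p·(-4) + (1−p)·0 = -4p
  4p - 4 = -4p  ⇒  8p = 4  ⇒  p = 1/2.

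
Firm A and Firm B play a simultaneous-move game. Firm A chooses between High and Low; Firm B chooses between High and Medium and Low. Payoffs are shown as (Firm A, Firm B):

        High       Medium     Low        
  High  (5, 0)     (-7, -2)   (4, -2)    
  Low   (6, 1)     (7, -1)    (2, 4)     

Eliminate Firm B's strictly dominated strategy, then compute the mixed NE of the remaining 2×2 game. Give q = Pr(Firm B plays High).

Firm B's strategy Medium is strictly dominated by High: 0 > -2 and 1 > -1. Eliminate Medium.
Set Firm A's expected payoff from High equal to that from Low:
  Firm A's payoff from High: q·5 + (1−q)·4 = q + 4
  Firm A's payoff from Low: q·6 + (1−q)·2 = 4q + 2
  q + 4 = 4q + 2  ⇒  -3q = -2  ⇒  q = 2/3.

q = 2/3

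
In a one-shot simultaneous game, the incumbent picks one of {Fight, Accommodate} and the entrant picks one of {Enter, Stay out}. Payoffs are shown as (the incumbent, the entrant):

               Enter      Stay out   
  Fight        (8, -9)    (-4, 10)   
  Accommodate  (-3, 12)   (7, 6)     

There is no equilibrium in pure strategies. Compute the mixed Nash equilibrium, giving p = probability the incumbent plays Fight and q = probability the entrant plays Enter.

p = 6/25, q = 1/2

In a mixed equilibrium the entrant is indifferent between Enter and Stay out; this condition fixes p.
  the entrant's expected payoff from Enter: p·(-9) + (1−p)·12 = -21p + 12
  the entrant's expected payoff from Stay out: p·10 + (1−p)·6 = 4p + 6
  -21p + 12 = 4p + 6  ⇒  -25p = -6  ⇒  p = 6/25.
The entrant's mix must leave the incumbent indifferent between Fight and Accommodate.
  the incumbent's payoff to Fight: q·8 + (1−q)·(-4) = 12q - 4
  the incumbent's payoff to Accommodate: q·(-3) + (1−q)·7 = -10q + 7
  12q - 4 = -10q + 7  ⇒  22q = 11  ⇒  q = 1/2.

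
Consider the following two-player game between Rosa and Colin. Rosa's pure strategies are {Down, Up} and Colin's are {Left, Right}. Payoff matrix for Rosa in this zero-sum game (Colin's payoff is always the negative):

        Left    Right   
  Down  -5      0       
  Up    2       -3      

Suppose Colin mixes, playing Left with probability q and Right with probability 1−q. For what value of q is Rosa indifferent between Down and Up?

q = 3/10

For Rosa to be willing to mix, Rosa must be indifferent between Down and Up, which pins down Colin's mix.
  Rosa's payoff from Down: q·(-5) + (1−q)·0 = -5q
  Rosa's payoff from Up: q·2 + (1−q)·(-3) = 5q - 3
  -5q = 5q - 3  ⇒  -10q = -3  ⇒  q = 3/10.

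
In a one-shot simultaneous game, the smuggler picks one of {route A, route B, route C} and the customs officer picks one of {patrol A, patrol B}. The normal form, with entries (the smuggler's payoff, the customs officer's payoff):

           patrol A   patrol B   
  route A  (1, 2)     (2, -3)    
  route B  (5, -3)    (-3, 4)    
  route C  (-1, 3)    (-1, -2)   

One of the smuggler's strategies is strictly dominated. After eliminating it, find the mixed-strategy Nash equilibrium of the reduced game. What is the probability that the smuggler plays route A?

The smuggler's strategy route C is strictly dominated by route A: 1 > -1 and 2 > -1. Eliminate route C.
In a mixed equilibrium the customs officer is indifferent between patrol A and patrol B; this condition fixes p.
  the customs officer's payoff from patrol A: p·2 + (1−p)·(-3) = 5p - 3
  the customs officer's payoff from patrol B: p·(-3) + (1−p)·4 = -7p + 4
  5p - 3 = -7p + 4  ⇒  12p = 7  ⇒  p = 7/12.

p = 7/12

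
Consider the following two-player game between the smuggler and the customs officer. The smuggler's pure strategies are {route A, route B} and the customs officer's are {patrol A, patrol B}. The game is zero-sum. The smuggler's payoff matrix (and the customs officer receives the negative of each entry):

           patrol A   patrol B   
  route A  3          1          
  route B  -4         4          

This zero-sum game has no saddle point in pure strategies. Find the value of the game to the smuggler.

Set the smuggler's expected payoff from route A equal to that from route B:
  the smuggler's payoff to route A: q·3 + (1−q)·1 = 2q + 1
  the smuggler's payoff to route B: q·(-4) + (1−q)·4 = -8q + 4
  2q + 1 = -8q + 4  ⇒  10q = 3  ⇒  q = 3/10.
The value is the smuggler's expected payoff against this mix (using route A): (3/10)·3 + (7/10)·1 = 8/5.

v = 8/5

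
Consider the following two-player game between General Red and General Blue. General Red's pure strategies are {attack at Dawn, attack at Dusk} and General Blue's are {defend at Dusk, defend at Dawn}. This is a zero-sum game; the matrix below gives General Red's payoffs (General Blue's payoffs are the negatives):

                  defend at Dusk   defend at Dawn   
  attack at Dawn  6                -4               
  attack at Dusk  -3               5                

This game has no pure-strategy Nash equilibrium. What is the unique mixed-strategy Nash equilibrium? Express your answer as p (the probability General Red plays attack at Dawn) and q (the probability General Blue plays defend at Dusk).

General Red's mix must leave General Blue indifferent between defend at Dusk and defend at Dawn.
  General Blue's payoff to defend at Dusk: p·(-6) + (1−p)·3 = -9p + 3
  General Blue's payoff to defend at Dawn: p·4 + (1−p)·(-5) = 9p - 5
  -9p + 3 = 9p - 5  ⇒  -18p = -8  ⇒  p = 4/9.
For General Red to be willing to mix, General Red must be indifferent between attack at Dawn and attack at Dusk, which pins down General Blue's mix.
  General Red's payoff to attack at Dawn: q·6 + (1−q)·(-4) = 10q - 4
  General Red's payoff to attack at Dusk: q·(-3) + (1−q)·5 = -8q + 5
  10q - 4 = -8q + 5  ⇒  18q = 9  ⇒  q = 1/2.

p = 4/9, q = 1/2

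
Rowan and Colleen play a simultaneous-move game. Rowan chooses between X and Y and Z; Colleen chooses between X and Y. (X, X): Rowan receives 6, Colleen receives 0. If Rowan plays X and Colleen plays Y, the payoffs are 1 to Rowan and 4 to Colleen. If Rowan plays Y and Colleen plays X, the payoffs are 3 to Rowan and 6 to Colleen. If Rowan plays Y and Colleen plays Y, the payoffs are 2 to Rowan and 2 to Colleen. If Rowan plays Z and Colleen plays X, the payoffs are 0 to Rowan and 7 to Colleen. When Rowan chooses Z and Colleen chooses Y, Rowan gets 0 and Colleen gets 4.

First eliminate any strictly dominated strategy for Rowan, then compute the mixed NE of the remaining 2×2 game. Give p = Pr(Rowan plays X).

Rowan's strategy Z is strictly dominated by Y: 3 > 0 and 2 > 0. Eliminate Z.
In a mixed equilibrium Colleen is indifferent between X and Y; this condition fixes p.
  Colleen's expected payoff from X: p·0 + (1−p)·6 = -6p + 6
  Colleen's expected payoff from Y: p·4 + (1−p)·2 = 2p + 2
  -6p + 6 = 2p + 2  ⇒  -8p = -4  ⇒  p = 1/2.

p = 1/2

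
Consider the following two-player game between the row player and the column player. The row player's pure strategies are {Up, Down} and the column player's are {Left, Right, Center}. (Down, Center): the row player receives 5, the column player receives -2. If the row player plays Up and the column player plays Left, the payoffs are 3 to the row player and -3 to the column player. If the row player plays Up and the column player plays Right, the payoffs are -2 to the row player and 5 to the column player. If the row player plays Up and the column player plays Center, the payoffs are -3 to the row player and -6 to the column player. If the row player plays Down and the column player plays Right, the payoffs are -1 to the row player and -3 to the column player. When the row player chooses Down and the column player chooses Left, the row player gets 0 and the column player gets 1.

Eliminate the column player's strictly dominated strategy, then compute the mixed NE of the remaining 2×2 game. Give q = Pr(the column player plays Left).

q = 1/4

The column player's strategy Center is strictly dominated by Left: -3 > -6 and 1 > -2. Eliminate Center.
The row player's indifference between Up and Down determines the column player's mixing probability q:
  the row player's expected payoff from Up: q·3 + (1−q)·(-2) = 5q - 2
  the row player's expected payoff from Down: q·0 + (1−q)·(-1) = q - 1
  5q - 2 = q - 1  ⇒  4q = 1  ⇒  q = 1/4.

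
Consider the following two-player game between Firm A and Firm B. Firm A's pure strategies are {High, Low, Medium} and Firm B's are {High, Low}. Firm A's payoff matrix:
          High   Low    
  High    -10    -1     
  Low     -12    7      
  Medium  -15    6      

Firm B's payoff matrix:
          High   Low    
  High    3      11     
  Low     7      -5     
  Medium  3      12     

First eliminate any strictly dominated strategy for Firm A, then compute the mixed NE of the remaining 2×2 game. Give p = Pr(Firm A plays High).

Firm A's strategy Medium is strictly dominated by Low: -12 > -15 and 7 > 6. Eliminate Medium.
For Firm B to be willing to mix, Firm B must be indifferent between High and Low, which pins down Firm A's mix.
  Firm B's payoff to High: p·3 + (1−p)·7 = -4p + 7
  Firm B's payoff to Low: p·11 + (1−p)·(-5) = 16p - 5
  -4p + 7 = 16p - 5  ⇒  -20p = -12  ⇒  p = 3/5.

p = 3/5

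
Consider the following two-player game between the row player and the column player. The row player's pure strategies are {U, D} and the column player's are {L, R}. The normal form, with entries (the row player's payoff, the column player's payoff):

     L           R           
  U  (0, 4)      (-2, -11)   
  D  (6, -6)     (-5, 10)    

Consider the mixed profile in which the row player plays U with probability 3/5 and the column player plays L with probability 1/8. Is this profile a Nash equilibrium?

Given the row player's mix p = 3/5, the column player's payoff from L is 0 but from R is -13/5. The column player strictly prefers L, so the column player would not mix.
So the proposed profile is not a Nash equilibrium.

No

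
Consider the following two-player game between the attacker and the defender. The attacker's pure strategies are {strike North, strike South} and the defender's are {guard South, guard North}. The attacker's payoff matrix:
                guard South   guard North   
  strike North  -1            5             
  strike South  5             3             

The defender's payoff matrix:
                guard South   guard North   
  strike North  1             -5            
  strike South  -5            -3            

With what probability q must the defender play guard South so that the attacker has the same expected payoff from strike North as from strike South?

For the attacker to be willing to mix, the attacker must be indifferent between strike North and strike South, which pins down the defender's mix.
  the attacker's expected payoff from strike North: q·(-1) + (1−q)·5 = -6q + 5
  the attacker's expected payoff from strike South: q·5 + (1−q)·3 = 2q + 3
  -6q + 5 = 2q + 3  ⇒  -8q = -2  ⇒  q = 1/4.

q = 1/4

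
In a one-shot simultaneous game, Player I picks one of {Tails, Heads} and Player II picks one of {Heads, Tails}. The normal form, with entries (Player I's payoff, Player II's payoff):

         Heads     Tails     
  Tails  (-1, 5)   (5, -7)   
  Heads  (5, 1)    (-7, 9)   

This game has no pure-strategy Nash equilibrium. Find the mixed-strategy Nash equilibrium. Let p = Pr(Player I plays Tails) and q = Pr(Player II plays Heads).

For Player II to be willing to mix, Player II must be indifferent between Heads and Tails, which pins down Player I's mix.
  Player II's expected payoff from Heads: p·5 + (1−p)·1 = 4p + 1
  Player II's expected payoff from Tails: p·(-7) + (1−p)·9 = -16p + 9
  4p + 1 = -16p + 9  ⇒  20p = 8  ⇒  p = 2/5.
For Player I to be willing to mix, Player I must be indifferent between Tails and Heads, which pins down Player II's mix.
  Player I's payoff to Tails: q·(-1) + (1−q)·5 = -6q + 5
  Player I's payoff to Heads: q·5 + (1−q)·(-7) = 12q - 7
  -6q + 5 = 12q - 7  ⇒  -18q = -12  ⇒  q = 2/3.

p = 2/5, q = 2/3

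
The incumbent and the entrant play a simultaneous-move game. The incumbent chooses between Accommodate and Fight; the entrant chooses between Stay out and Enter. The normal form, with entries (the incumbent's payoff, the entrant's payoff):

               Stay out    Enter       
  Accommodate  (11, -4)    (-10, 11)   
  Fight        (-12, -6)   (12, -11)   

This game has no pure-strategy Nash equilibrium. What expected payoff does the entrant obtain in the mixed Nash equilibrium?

The entrant's indifference between Stay out and Enter determines the incumbent's mixing probability p:
  the entrant's expected payoff from Stay out: p·(-4) + (1−p)·(-6) = 2p - 6
  the entrant's expected payoff from Enter: p·11 + (1−p)·(-11) = 22p - 11
  2p - 6 = 22p - 11  ⇒  -20p = -5  ⇒  p = 1/4.
At equilibrium the entrant is indifferent across columns, so the entrant's payoff equals the payoff from Stay out: (1/4)·(-4) + (3/4)·(-6) = -11/2.

-11/2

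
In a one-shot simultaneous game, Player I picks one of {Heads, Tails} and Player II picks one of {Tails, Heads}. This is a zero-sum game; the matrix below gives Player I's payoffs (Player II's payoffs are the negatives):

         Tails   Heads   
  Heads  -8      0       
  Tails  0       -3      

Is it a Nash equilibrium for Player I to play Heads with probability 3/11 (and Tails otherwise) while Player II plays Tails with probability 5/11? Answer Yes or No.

Given Player II's mix q = 5/11, Player I's payoff from Heads is -40/11 but from Tails is -18/11. Player I strictly prefers Tails, so Player I would not mix.
So the proposed profile is not a Nash equilibrium.

No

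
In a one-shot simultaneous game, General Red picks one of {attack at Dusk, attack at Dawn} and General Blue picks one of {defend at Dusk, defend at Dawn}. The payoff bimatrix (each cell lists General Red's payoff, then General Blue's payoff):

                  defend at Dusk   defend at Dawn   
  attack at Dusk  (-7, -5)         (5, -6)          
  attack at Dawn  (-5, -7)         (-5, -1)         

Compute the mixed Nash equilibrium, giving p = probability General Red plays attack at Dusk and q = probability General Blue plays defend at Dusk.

For General Blue to be willing to mix, General Blue must be indifferent between defend at Dusk and defend at Dawn, which pins down General Red's mix.
  General Blue's payoff to defend at Dusk: p·(-5) + (1−p)·(-7) = 2p - 7
  General Blue's payoff to defend at Dawn: p·(-6) + (1−p)·(-1) = -5p - 1
  2p - 7 = -5p - 1  ⇒  7p = 6  ⇒  p = 6/7.
In a mixed equilibrium General Red is indifferent between attack at Dusk and attack at Dawn; this condition fixes q.
  General Red's payoff from attack at Dusk: q·(-7) + (1−q)·5 = -12q + 5
  General Red's payoff from attack at Dawn: q·(-5) + (1−q)·(-5) = -5
  -12q + 5 = -5  ⇒  -12q = -10  ⇒  q = 5/6.

p = 6/7, q = 5/6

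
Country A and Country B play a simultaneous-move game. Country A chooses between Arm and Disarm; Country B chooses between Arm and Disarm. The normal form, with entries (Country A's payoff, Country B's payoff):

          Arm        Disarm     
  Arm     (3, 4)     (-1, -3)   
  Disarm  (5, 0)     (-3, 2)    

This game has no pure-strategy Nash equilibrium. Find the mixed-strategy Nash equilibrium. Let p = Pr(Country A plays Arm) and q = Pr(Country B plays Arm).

Set Country B's expected payoff from Arm equal to that from Disarm:
  Country B's payoff to Arm: p·4 + (1−p)·0 = 4p
  Country B's payoff to Disarm: p·(-3) + (1−p)·2 = -5p + 2
  4p = -5p + 2  ⇒  9p = 2  ⇒  p = 2/9.
Set Country A's expected payoff from Arm equal to that from Disarm:
  Country A's payoff from Arm: q·3 + (1−q)·(-1) = 4q - 1
  Country A's payoff from Disarm: q·5 + (1−q)·(-3) = 8q - 3
  4q - 1 = 8q - 3  ⇒  -4q = -2  ⇒  q = 1/2.

p = 2/9, q = 1/2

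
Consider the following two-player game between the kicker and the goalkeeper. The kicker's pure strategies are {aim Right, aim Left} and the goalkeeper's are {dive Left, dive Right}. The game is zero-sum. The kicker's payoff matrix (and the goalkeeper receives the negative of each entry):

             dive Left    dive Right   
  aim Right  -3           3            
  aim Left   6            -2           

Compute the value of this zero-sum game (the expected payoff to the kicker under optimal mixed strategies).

v = 6/7

In a mixed equilibrium the kicker is indifferent between aim Right and aim Left; this condition fixes q.
  the kicker's payoff from aim Right: q·(-3) + (1−q)·3 = -6q + 3
  the kicker's payoff from aim Left: q·6 + (1−q)·(-2) = 8q - 2
  -6q + 3 = 8q - 2  ⇒  -14q = -5  ⇒  q = 5/14.
The value is the kicker's expected payoff against this mix (using aim Right): (5/14)·(-3) + (9/14)·3 = 6/7.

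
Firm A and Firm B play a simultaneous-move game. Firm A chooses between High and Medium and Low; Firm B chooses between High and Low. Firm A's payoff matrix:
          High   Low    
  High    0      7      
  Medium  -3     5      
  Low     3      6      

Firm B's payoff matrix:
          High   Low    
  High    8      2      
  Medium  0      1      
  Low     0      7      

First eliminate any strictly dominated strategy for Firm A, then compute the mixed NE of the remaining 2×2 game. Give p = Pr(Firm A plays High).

Firm A's strategy Medium is strictly dominated by High: 0 > -3 and 7 > 5. Eliminate Medium.
In a mixed equilibrium Firm B is indifferent between High and Low; this condition fixes p.
  Firm B's expected payoff from High: p·8 + (1−p)·0 = 8p
  Firm B's expected payoff from Low: p·2 + (1−p)·7 = -5p + 7
  8p = -5p + 7  ⇒  13p = 7  ⇒  p = 7/13.

p = 7/13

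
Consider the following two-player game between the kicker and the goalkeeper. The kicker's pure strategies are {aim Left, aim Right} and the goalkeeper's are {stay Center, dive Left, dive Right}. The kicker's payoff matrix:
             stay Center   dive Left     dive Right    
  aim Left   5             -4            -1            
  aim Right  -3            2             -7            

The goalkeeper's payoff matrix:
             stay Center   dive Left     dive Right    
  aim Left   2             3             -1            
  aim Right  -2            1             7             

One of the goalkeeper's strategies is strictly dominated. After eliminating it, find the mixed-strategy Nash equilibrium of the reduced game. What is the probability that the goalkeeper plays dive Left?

q = 1/2

The goalkeeper's strategy stay Center is strictly dominated by dive Left: 3 > 2 and 1 > -2. Eliminate stay Center.
The goalkeeper's mix must leave the kicker indifferent between aim Left and aim Right.
  the kicker's payoff to aim Left: q·(-4) + (1−q)·(-1) = -3q - 1
  the kicker's payoff to aim Right: q·2 + (1−q)·(-7) = 9q - 7
  -3q - 1 = 9q - 7  ⇒  -12q = -6  ⇒  q = 1/2.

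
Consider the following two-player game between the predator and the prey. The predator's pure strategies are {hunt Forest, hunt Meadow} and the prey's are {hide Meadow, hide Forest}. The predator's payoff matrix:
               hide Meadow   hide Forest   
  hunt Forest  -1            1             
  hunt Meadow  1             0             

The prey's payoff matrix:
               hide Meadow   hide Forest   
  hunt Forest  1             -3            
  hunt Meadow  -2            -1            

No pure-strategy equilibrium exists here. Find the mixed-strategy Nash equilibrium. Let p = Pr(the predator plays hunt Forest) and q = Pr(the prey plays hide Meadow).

p = 1/5, q = 1/3

Set the prey's expected payoff from hide Meadow equal to that from hide Forest:
  the prey's expected payoff from hide Meadow: p·1 + (1−p)·(-2) = 3p - 2
  the prey's expected payoff from hide Forest: p·(-3) + (1−p)·(-1) = -2p - 1
  3p - 2 = -2p - 1  ⇒  5p = 1  ⇒  p = 1/5.
In a mixed equilibrium the predator is indifferent between hunt Forest and hunt Meadow; this condition fixes q.
  the predator's payoff to hunt Forest: q·(-1) + (1−q)·1 = -2q + 1
  the predator's payoff to hunt Meadow: q·1 + (1−q)·0 = q
  -2q + 1 = q  ⇒  -3q = -1  ⇒  q = 1/3.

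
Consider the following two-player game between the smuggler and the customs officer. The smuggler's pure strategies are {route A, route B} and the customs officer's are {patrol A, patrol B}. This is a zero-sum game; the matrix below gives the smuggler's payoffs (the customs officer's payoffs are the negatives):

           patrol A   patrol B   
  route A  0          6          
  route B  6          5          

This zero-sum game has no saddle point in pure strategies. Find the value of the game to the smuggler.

v = 36/7

The smuggler's indifference between route A and route B determines the customs officer's mixing probability q:
  the smuggler's payoff to route A: q·0 + (1−q)·6 = -6q + 6
  the smuggler's payoff to route B: q·6 + (1−q)·5 = q + 5
  -6q + 6 = q + 5  ⇒  -7q = -1  ⇒  q = 1/7.
The value is the smuggler's expected payoff against this mix (using route A): (1/7)·0 + (6/7)·6 = 36/7.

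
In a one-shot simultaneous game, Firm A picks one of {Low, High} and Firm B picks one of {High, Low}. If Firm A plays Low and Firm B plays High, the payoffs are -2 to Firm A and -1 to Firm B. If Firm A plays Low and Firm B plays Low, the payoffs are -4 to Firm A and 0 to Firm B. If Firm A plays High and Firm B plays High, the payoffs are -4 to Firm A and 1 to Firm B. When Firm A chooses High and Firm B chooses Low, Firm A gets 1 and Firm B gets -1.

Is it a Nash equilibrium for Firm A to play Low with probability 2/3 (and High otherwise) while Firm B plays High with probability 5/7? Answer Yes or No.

Check Firm B's indifference given Firm A's mix p = 2/3:
  payoff from High = -1/3; payoff from Low = -1/3 — equal.
Check Firm A's indifference given Firm B's mix q = 5/7:
  payoff from Low = -18/7; payoff from High = -18/7 — equal.
Both players are indifferent, so neither can profitably deviate.

Yes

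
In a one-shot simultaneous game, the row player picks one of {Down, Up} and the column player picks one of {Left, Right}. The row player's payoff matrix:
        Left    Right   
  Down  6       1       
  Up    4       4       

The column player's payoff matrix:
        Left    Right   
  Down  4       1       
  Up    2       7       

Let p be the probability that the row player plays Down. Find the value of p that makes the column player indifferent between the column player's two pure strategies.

p = 5/8

Set the column player's expected payoff from Left equal to that from Right:
  the column player's expected payoff from Left: p·4 + (1−p)·2 = 2p + 2
  the column player's expected payoff from Right: p·1 + (1−p)·7 = -6p + 7
  2p + 2 = -6p + 7  ⇒  8p = 5  ⇒  p = 5/8.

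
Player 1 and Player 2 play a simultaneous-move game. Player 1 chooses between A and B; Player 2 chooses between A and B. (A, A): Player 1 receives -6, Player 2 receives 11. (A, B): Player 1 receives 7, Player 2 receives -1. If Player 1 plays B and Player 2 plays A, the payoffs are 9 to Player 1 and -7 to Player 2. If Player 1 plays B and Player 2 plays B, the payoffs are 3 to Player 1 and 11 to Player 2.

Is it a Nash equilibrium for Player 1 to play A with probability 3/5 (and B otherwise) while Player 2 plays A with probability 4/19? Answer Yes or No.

Check Player 2's indifference given Player 1's mix p = 3/5:
  payoff from A = 19/5; payoff from B = 19/5 — equal.
Check Player 1's indifference given Player 2's mix q = 4/19:
  payoff from A = 81/19; payoff from B = 81/19 — equal.
Both players are indifferent, so neither can profitably deviate.

Yes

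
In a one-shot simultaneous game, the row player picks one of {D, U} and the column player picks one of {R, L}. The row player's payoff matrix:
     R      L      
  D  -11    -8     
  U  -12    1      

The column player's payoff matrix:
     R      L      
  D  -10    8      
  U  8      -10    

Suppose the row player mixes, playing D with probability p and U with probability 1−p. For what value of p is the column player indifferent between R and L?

The row player's mix must leave the column player indifferent between R and L.
  the column player's payoff to R: p·(-10) + (1−p)·8 = -18p + 8
  the column player's payoff to L: p·8 + (1−p)·(-10) = 18p - 10
  -18p + 8 = 18p - 10  ⇒  -36p = -18  ⇒  p = 1/2.

p = 1/2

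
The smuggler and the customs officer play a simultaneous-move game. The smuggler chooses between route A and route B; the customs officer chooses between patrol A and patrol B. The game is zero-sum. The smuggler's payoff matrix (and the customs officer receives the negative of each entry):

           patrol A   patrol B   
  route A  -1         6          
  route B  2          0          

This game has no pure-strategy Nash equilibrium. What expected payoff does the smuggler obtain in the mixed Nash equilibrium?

The customs officer's mix must leave the smuggler indifferent between route A and route B.
  the smuggler's payoff from route A: q·(-1) + (1−q)·6 = -7q + 6
  the smuggler's payoff from route B: q·2 + (1−q)·0 = 2q
  -7q + 6 = 2q  ⇒  -9q = -6  ⇒  q = 2/3.
At equilibrium the smuggler is indifferent across rows, so the smuggler's payoff equals the payoff from route A: (2/3)·(-1) + (1/3)·6 = 4/3.

4/3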